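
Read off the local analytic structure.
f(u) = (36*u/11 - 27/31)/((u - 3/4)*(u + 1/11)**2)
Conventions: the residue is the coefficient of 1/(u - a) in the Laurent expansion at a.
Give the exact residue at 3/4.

The residue is 95040/42439.

At the order-1 pole 3/4 set g(u) = (u - (3/4))*f(u) = (36*u/11 - 27/31)/(u + 1/11)**2.
Simple pole: residue = g(a) at a = 3/4, which is 95040/42439.


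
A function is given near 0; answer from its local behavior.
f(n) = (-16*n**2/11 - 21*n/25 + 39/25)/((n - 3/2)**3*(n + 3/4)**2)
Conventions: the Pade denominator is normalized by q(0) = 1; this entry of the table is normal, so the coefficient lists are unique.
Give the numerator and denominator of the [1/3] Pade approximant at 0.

Taylor coefficients needed (expand at 0): a_0 = -1664/2025, a_1 = 6016/6075, a_2 = -114944/66825, a_3 = 1866752/601425, a_4 = -7757824/1804275.
Write the denominator as Q(n) = 1 + q1*n + q2*n^2 + q3*n^3. Requiring Q*f - P = O(n^5) with deg P <= 1 kills the coefficients of n^2..n^4 in Q*f:
  n^2: a_2 + q1*a_1 + q2*a_0 = 0, i.e. -114944/66825 + (6016/6075)*q1 + (-1664/2025)*q2 = 0.
  n^3: a_3 + q1*a_2 + q2*a_1 + q3*a_0 = 0, i.e. 1866752/601425 + (-114944/66825)*q1 + (6016/6075)*q2 + (-1664/2025)*q3 = 0.
  n^4: a_4 + q1*a_3 + q2*a_2 + q3*a_1 = 0, i.e. -7757824/1804275 + (1866752/601425)*q1 + (-114944/66825)*q2 + (6016/6075)*q3 = 0.
Solving this linear system: q1 = -4745518/3461491, q2 = -38894068/10384473, q3 = 2193150904/1028062827.
The numerator is Q*f truncated at degree 1: P0 = a_0 = -1664/2025; P1 = a_1 + q1*a_0 = 44513955712/21028557825.

The Pade approximant has numerator coefficients [-1664/2025, 44513955712/21028557825]; denominator coefficients [1, -4745518/3461491, -38894068/10384473, 2193150904/1028062827].


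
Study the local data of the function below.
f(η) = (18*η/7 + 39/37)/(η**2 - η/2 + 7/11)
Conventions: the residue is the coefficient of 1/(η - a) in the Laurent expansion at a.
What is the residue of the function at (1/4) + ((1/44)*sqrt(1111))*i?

The factor η**2 - η/2 + 7/11 splits as (η - a)(η - a') with a = (1/4) + ((1/44)*sqrt(1111))*i, a' = (1/4) - ((1/44)*sqrt(1111))*i. At the order-1 pole a set g(η) = (η - a)*f(η) = [18*η/7 + 39/37] / (η - a').
Simple pole: residue = g(a) at a = (1/4) + ((1/44)*sqrt(1111))*i, which is (9/7) - ((879/26159)*sqrt(1111))*i.

The residue is (9/7) - ((879/26159)*sqrt(1111))*i.


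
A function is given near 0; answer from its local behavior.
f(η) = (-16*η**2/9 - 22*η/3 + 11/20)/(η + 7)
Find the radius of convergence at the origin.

The radius of convergence is 7.

Denominator factor (η + 7): pole of order 1 at -7, modulus 7.
The radius of convergence is the smallest modulus among the singular points: 7.


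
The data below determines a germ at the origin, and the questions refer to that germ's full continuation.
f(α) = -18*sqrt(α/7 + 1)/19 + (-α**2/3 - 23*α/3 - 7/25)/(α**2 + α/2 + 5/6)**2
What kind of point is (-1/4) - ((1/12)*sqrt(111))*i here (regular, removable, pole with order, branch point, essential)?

The point is a pole of order 2.

The denominator factor α**2 + α/2 + 5/6 vanishes at (-1/4) - ((1/12)*sqrt(111))*i and appears to the power 2; the numerator there equals (3371/1800) + ((5/8)*sqrt(111))*i, nonzero, and no other factor vanishes.
The branch terms are analytic at this point.
Hence a pole whose order is the multiplicity, 2.


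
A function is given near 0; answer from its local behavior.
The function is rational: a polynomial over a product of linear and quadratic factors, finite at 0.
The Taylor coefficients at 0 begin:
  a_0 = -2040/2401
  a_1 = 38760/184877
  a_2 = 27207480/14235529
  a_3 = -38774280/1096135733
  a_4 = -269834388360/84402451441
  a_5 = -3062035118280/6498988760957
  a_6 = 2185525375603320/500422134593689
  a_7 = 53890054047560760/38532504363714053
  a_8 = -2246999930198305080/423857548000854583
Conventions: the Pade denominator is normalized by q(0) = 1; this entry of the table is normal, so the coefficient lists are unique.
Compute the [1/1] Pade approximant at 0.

Taylor coefficients needed (read off): a_0 = -2040/2401, a_1 = 38760/184877, a_2 = 27207480/14235529.
Write the denominator as Q(ρ) = 1 + q1*ρ. Requiring Q*f - P = O(ρ^3) with deg P <= 1 kills the coefficients of ρ^2..ρ^2 in Q*f:
  ρ^2: a_2 + q1*a_1 = 0, i.e. 27207480/14235529 + (38760/184877)*q1 = 0.
Solving this linear system: q1 = -13337/1463.
The numerator is Q*f truncated at degree 1: P0 = a_0 = -2040/2401; P1 = a_1 + q1*a_0 = 27943920/3512663.

The Pade approximant has numerator coefficients [-2040/2401, 27943920/3512663]; denominator coefficients [1, -13337/1463].


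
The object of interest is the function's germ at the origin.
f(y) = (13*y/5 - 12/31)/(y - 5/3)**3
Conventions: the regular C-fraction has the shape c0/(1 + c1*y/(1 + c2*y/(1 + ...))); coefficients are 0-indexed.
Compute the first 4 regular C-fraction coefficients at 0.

The regular C-fraction coefficients are [324/3875, 59/12, -122773/17700, 40925412/181090175].

Taylor coefficients (expand at 0): a_0 = 324/3875, a_1 = -1593/3875, a_2 = -80433/96875, a_3 = -500094/484375.
c0 = a_0 = 324/3875. Peel one level at a time: if S = 1 + c*y/S' with S'(0) = 1, then c is the y-coefficient of S and S' = c*y/(S - 1).
S_1 = c0/f = 1 + (59/12)*y + (122773/3600)*y^2 + ...; c1 = 59/12.
S_2 = c1*y/(S_1 - 1) = 1 + (-122773/17700)*y + (3410451/2175625)*y^2 + ...; c2 = -122773/17700.
S_3 = c2*y/(S_2 - 1) = 1 + (40925412/181090175)*y + ...; c3 = 40925412/181090175.


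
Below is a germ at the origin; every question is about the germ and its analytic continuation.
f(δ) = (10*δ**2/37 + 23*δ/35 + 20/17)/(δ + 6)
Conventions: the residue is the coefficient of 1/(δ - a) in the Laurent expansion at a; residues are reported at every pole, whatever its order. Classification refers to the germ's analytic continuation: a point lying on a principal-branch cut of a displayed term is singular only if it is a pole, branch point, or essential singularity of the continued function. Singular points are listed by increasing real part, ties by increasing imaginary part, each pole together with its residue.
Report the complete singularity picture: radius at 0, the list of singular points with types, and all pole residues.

Denominator factor (δ + 6): pole of order 1 at -6, modulus 6.
The radius of convergence is the smallest modulus among the singular points: 6.
At the order-1 pole -6 set g(δ) = (δ - (-6))*f(δ) = 10*δ**2/37 + 23*δ/35 + 20/17.
Simple pole: residue = g(a) at a = -6, which is 153298/22015.

Radius of convergence at 0: 6.
At -6: a pole of order 1; residue 153298/22015.


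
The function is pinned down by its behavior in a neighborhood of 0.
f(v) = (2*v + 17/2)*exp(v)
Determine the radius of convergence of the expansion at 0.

The radius of convergence is infinite.

The factor exp(v) is entire and contributes no finite singular point.
The polynomial part has no poles.
No finite singular points: the Taylor series at 0 converges everywhere.


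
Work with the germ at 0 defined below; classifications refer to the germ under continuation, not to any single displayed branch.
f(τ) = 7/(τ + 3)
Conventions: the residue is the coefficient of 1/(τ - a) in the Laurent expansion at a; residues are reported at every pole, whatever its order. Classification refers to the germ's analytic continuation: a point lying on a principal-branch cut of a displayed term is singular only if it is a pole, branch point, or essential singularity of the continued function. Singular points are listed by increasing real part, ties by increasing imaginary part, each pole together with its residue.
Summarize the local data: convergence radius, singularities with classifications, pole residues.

Denominator factor (τ + 3): pole of order 1 at -3, modulus 3.
The radius of convergence is the smallest modulus among the singular points: 3.
At the order-1 pole -3 set g(τ) = (τ - (-3))*f(τ) = 7.
Simple pole: residue = g(a) at a = -3, which is 7.

Radius of convergence at 0: 3.
At -3: a pole of order 1; residue 7.


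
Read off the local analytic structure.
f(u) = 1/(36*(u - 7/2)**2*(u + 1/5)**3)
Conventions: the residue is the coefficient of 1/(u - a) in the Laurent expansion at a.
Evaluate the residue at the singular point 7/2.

At the order-2 pole 7/2 set g(u) = (u - (7/2))^2*f(u) = 1/(36*(u + 1/5)**3).
Order-2 pole: residue = g'(a); g'(7/2) = -2500/5622483, so the residue is -2500/5622483.

The residue is -2500/5622483.


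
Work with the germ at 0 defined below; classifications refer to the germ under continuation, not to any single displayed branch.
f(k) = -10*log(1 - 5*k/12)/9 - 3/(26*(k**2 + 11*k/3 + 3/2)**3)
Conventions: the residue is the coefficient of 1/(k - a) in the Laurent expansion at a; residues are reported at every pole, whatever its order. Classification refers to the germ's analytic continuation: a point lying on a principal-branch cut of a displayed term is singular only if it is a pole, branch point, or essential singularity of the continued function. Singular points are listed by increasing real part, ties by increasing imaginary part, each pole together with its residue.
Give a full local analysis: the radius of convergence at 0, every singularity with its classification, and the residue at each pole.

Radius of convergence at 0: 11/6 - (1/6)*sqrt(67).
At -11/6 - (1/6)*sqrt(67): a pole of order 3; residue (2187/3909919)*sqrt(67).
At -11/6 + (1/6)*sqrt(67): a pole of order 3; residue -(2187/3909919)*sqrt(67).
At 12/5: a logarithmic branch point.

Denominator factor (k**2 + 11*k/3 + 3/2)^3: discriminant 67/9, real irrational roots -11/6 + (1/6)*sqrt(67) and -11/6 - (1/6)*sqrt(67); poles of order 3, moduli 11/6 - (1/6)*sqrt(67) and 11/6 + (1/6)*sqrt(67).
Branch term (-10/9)*log(1 - k/(12/5)): its argument vanishes at k = 12/5, a logarithmic branch point, modulus 12/5.
The radius of convergence is the smallest modulus among the singular points: 11/6 - (1/6)*sqrt(67).
The branch term is analytic at -11/6 - (1/6)*sqrt(67) and contributes nothing to the residue; only the rational part matters.
The factor k**2 + 11*k/3 + 3/2 splits as (k - a)(k - a') with a = -11/6 - (1/6)*sqrt(67), a' = -11/6 + (1/6)*sqrt(67). At the order-3 pole a set g(k) = (k - a)^3*(rational part) = [-3/26] / (k - a')^3.
Order-3 pole: residue = g''(a)/2; g''(-11/6 - (1/6)*sqrt(67)) = (4374/3909919)*sqrt(67), so the residue is (2187/3909919)*sqrt(67).
The branch term is analytic at -11/6 + (1/6)*sqrt(67) and contributes nothing to the residue; only the rational part matters.
The factor k**2 + 11*k/3 + 3/2 splits as (k - a)(k - a') with a = -11/6 + (1/6)*sqrt(67), a' = -11/6 - (1/6)*sqrt(67). At the order-3 pole a set g(k) = (k - a)^3*(rational part) = [-3/26] / (k - a')^3.
Order-3 pole: residue = g''(a)/2; g''(-11/6 + (1/6)*sqrt(67)) = -(4374/3909919)*sqrt(67), so the residue is -(2187/3909919)*sqrt(67).
List the singular points by increasing real part (a conjugate pair: the negative imaginary part first).


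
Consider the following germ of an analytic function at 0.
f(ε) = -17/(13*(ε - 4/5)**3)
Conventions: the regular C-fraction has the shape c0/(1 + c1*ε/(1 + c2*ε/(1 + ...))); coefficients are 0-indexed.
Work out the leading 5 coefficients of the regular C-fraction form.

The regular C-fraction coefficients are [2125/832, -15/4, 5/4, -5/6, 5/24].

Taylor coefficients (expand at 0): a_0 = 2125/832, a_1 = 31875/3328, a_2 = 159375/6656, a_3 = 1328125/26624, a_4 = 19921875/212992.
c0 = a_0 = 2125/832. Peel one level at a time: if S = 1 + c*ε/S' with S'(0) = 1, then c is the ε-coefficient of S and S' = c*ε/(S - 1).
S_1 = c0/f = 1 + (-15/4)*ε + (75/16)*ε^2 + ...; c1 = -15/4.
S_2 = c1*ε/(S_1 - 1) = 1 + (5/4)*ε + (25/24)*ε^2 + ...; c2 = 5/4.
S_3 = c2*ε/(S_2 - 1) = 1 + (-5/6)*ε + (25/144)*ε^2 + ...; c3 = -5/6.
S_4 = c3*ε/(S_3 - 1) = 1 + (5/24)*ε + ...; c4 = 5/24.


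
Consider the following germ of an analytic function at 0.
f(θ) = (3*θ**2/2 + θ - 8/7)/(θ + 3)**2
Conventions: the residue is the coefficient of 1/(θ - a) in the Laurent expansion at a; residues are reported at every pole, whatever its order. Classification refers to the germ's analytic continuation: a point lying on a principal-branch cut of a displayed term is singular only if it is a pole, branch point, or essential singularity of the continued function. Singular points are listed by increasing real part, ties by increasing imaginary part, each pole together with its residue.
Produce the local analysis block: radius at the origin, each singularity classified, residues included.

Radius of convergence at 0: 3.
At -3: a pole of order 2; residue -8.

Denominator factor (θ + 3)^2: pole of order 2 at -3, modulus 3.
The radius of convergence is the smallest modulus among the singular points: 3.
At the order-2 pole -3 set g(θ) = (θ - (-3))^2*f(θ) = 3*θ**2/2 + θ - 8/7.
Order-2 pole: residue = g'(a); g'(-3) = -8, so the residue is -8.


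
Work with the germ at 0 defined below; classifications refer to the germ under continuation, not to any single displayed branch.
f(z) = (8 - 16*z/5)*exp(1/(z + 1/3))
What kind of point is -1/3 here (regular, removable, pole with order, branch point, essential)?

The point is an essential singularity.

The exponent 1/(z - (-1/3)) has a pole at -1/3, so exp(1/(z - (-1/3))) takes every nonzero value near it: an essential singularity (not a pole of any order).


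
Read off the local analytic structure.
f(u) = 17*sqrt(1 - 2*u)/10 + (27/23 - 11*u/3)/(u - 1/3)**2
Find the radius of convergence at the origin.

Denominator factor (u - 1/3)^2: pole of order 2 at 1/3, modulus 1/3.
Branch term (17/10)*sqrt(1 - u/(1/2)): its argument vanishes at u = 1/2, a square-root branch point, modulus 1/2.
The radius of convergence is the smallest modulus among the singular points: 1/3.

The radius of convergence is 1/3.


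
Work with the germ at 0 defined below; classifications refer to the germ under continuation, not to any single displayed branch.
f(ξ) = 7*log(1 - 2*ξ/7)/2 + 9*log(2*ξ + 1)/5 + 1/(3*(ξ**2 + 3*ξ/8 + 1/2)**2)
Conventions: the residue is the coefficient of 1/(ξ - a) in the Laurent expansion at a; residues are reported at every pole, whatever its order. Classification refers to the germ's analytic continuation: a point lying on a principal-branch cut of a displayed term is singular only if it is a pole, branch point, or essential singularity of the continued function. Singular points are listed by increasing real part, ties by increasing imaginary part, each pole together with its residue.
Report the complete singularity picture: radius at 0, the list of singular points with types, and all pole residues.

Radius of convergence at 0: 1/2.
At -1/2: a logarithmic branch point.
At (-3/16) - ((1/16)*sqrt(119))*i: a pole of order 2; residue ((1024/42483)*sqrt(119))*i.
At (-3/16) + ((1/16)*sqrt(119))*i: a pole of order 2; residue -((1024/42483)*sqrt(119))*i.
At 7/2: a logarithmic branch point.

Denominator factor (ξ**2 + 3*ξ/8 + 1/2)^2: discriminant -119/64, complex-conjugate roots (-3/16) + ((1/16)*sqrt(119))*i and (-3/16) - ((1/16)*sqrt(119))*i; poles of order 2, moduli (1/2)*sqrt(2) and (1/2)*sqrt(2).
Branch term (7/2)*log(1 - ξ/(7/2)): its argument vanishes at ξ = 7/2, a logarithmic branch point, modulus 7/2.
Branch term (9/5)*log(1 - ξ/(-1/2)): its argument vanishes at ξ = -1/2, a logarithmic branch point, modulus 1/2.
The radius of convergence is the smallest modulus among the singular points: 1/2.
The branch terms are analytic at (-3/16) - ((1/16)*sqrt(119))*i and contribute nothing to the residue; only the rational part matters.
The factor ξ**2 + 3*ξ/8 + 1/2 splits as (ξ - a)(ξ - a') with a = (-3/16) - ((1/16)*sqrt(119))*i, a' = (-3/16) + ((1/16)*sqrt(119))*i. At the order-2 pole a set g(ξ) = (ξ - a)^2*(rational part) = [1/3] / (ξ - a')^2.
Order-2 pole: residue = g'(a); g'((-3/16) - ((1/16)*sqrt(119))*i) = ((1024/42483)*sqrt(119))*i, so the residue is ((1024/42483)*sqrt(119))*i.
The branch terms are analytic at (-3/16) + ((1/16)*sqrt(119))*i and contribute nothing to the residue; only the rational part matters.
The factor ξ**2 + 3*ξ/8 + 1/2 splits as (ξ - a)(ξ - a') with a = (-3/16) + ((1/16)*sqrt(119))*i, a' = (-3/16) - ((1/16)*sqrt(119))*i. At the order-2 pole a set g(ξ) = (ξ - a)^2*(rational part) = [1/3] / (ξ - a')^2.
Order-2 pole: residue = g'(a); g'((-3/16) + ((1/16)*sqrt(119))*i) = -((1024/42483)*sqrt(119))*i, so the residue is -((1024/42483)*sqrt(119))*i.
List the singular points by increasing real part (a conjugate pair: the negative imaginary part first).


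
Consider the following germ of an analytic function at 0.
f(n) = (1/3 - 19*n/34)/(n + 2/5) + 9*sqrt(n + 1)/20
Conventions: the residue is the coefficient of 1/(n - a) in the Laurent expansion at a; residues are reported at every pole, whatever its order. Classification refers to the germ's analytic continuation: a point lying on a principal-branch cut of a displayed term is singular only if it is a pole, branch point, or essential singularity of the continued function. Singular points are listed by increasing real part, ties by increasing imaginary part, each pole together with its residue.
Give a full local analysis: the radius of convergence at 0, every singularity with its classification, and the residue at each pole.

Radius of convergence at 0: 2/5.
At -1: an algebraic (square-root) branch point.
At -2/5: a pole of order 1; residue 142/255.

Denominator factor (n + 2/5): pole of order 1 at -2/5, modulus 2/5.
Branch term (9/20)*sqrt(1 - n/(-1)): its argument vanishes at n = -1, a square-root branch point, modulus 1.
The radius of convergence is the smallest modulus among the singular points: 2/5.
The branch term is analytic at -2/5 and contributes nothing to the residue; only the rational part matters.
At the order-1 pole -2/5 set g(n) = (n - (-2/5))*(rational part) = 1/3 - 19*n/34.
Simple pole: residue = g(a) at a = -2/5, which is 142/255.
List the singular points by increasing real part (a conjugate pair: the negative imaginary part first).


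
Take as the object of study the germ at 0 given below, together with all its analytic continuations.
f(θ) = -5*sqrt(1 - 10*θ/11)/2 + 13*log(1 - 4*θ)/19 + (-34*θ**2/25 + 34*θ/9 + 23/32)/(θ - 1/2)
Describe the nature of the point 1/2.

The denominator factor θ - 1/2 vanishes at 1/2 and appears to the power 1; the numerator there equals 16327/7200, nonzero, and no other factor vanishes.
The branch terms are analytic at this point.
Hence a pole whose order is the multiplicity, 1.

The point is a pole of order 1.


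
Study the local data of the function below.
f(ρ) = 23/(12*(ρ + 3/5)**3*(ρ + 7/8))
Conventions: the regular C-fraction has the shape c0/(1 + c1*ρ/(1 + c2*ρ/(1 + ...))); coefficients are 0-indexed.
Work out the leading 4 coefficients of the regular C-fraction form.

The regular C-fraction coefficients are [5750/567, 43/7, -295/129, 29210/22833].

Taylor coefficients (expand at 0): a_0 = 5750/567, a_1 = -247250/3969, a_2 = 20021500/83349, a_3 = -3906860500/5250987.
c0 = a_0 = 5750/567. Peel one level at a time: if S = 1 + c*ρ/S' with S'(0) = 1, then c is the ρ-coefficient of S and S' = c*ρ/(S - 1).
S_1 = c0/f = 1 + (43/7)*ρ + (295/21)*ρ^2 + ...; c1 = 43/7.
S_2 = c1*ρ/(S_1 - 1) = 1 + (-295/129)*ρ + (146050/49923)*ρ^2 + ...; c2 = -295/129.
S_3 = c2*ρ/(S_2 - 1) = 1 + (29210/22833)*ρ + ...; c3 = 29210/22833.


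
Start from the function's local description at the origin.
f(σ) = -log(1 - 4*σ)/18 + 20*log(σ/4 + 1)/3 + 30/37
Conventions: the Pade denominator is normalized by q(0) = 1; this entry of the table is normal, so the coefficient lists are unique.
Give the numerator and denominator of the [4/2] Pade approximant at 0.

Taylor coefficients needed (expand at 0): a_0 = 30/37, a_1 = 17/9, a_2 = 17/72, a_3 = 527/432, a_4 = 8177/2304, a_5 = 131087/11520, a_6 = 2097137/55296.
Write the denominator as Q(σ) = 1 + q1*σ + q2*σ^2. Requiring Q*f - P = O(σ^7) with deg P <= 4 kills the coefficients of σ^5..σ^6 in Q*f:
  σ^5: a_5 + q1*a_4 + q2*a_3 = 0, i.e. 131087/11520 + (8177/2304)*q1 + (527/432)*q2 = 0.
  σ^6: a_6 + q1*a_5 + q2*a_4 = 0, i.e. 2097137/55296 + (131087/11520)*q1 + (8177/2304)*q2 = 0.
Solving this linear system: q1 = -4860991/1062723, q2 = 56387521/14169640.
The numerator is Q*f truncated at degree 4: P0 = a_0 = 30/37; P1 = a_1 + q1*a_0 = -214671601/117962253; P2 = a_2 + q1*a_1 + q2*a_0 = -14657275543/2831094072; P3 = a_3 + q1*a_2 + q2*a_1 = 5858583707/765160560; P4 = a_4 + q1*a_3 + q2*a_2 = -40081928143/36727706880.

The Pade approximant has numerator coefficients [30/37, -214671601/117962253, -14657275543/2831094072, 5858583707/765160560, -40081928143/36727706880]; denominator coefficients [1, -4860991/1062723, 56387521/14169640].


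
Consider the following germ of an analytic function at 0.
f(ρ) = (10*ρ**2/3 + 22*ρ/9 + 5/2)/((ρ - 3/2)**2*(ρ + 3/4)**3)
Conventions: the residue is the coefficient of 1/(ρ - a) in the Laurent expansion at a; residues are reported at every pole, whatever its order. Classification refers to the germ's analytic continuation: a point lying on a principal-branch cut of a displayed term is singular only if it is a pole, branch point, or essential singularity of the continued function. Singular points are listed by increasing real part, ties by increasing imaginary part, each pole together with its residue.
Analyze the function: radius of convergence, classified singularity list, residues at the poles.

Radius of convergence at 0: 3/4.
At -3/4: a pole of order 3; residue 3328/6561.
At 3/2: a pole of order 2; residue -3328/6561.

Denominator factor (ρ + 3/4)^3: pole of order 3 at -3/4, modulus 3/4.
Denominator factor (ρ - 3/2)^2: pole of order 2 at 3/2, modulus 3/2.
The radius of convergence is the smallest modulus among the singular points: 3/4.
At the order-3 pole -3/4 set g(ρ) = (ρ - (-3/4))^3*f(ρ) = (10*ρ**2/3 + 22*ρ/9 + 5/2)/(ρ - 3/2)**2.
Order-3 pole: residue = g''(a)/2; g''(-3/4) = 6656/6561, so the residue is 3328/6561.
At the order-2 pole 3/2 set g(ρ) = (ρ - (3/2))^2*f(ρ) = (10*ρ**2/3 + 22*ρ/9 + 5/2)/(ρ + 3/4)**3.
Order-2 pole: residue = g'(a); g'(3/2) = -3328/6561, so the residue is -3328/6561.
List the singular points by increasing real part (a conjugate pair: the negative imaginary part first).


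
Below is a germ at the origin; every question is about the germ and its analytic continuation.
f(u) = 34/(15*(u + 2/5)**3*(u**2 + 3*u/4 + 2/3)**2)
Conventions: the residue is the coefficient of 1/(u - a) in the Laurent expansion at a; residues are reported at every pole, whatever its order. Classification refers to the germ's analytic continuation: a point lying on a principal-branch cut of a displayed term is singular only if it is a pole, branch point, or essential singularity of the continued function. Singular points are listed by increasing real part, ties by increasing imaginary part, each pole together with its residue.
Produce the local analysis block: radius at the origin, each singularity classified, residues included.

Radius of convergence at 0: 2/5.
At -2/5: a pole of order 3; residue -1200093750/38950081.
At (-3/8) - ((1/24)*sqrt(303))*i: a pole of order 2; residue (600046875/38950081) - ((45688963275/397329776281)*sqrt(303))*i.
At (-3/8) + ((1/24)*sqrt(303))*i: a pole of order 2; residue (600046875/38950081) + ((45688963275/397329776281)*sqrt(303))*i.

Denominator factor (u + 2/5)^3: pole of order 3 at -2/5, modulus 2/5.
Denominator factor (u**2 + 3*u/4 + 2/3)^2: discriminant -101/48, complex-conjugate roots (-3/8) + ((1/24)*sqrt(303))*i and (-3/8) - ((1/24)*sqrt(303))*i; poles of order 2, moduli (1/3)*sqrt(6) and (1/3)*sqrt(6).
The radius of convergence is the smallest modulus among the singular points: 2/5.
At the order-3 pole -2/5 set g(u) = (u - (-2/5))^3*f(u) = 34/(15*(u**2 + 3*u/4 + 2/3)**2).
Order-3 pole: residue = g''(a)/2; g''(-2/5) = -2400187500/38950081, so the residue is -1200093750/38950081.
The factor u**2 + 3*u/4 + 2/3 splits as (u - a)(u - a') with a = (-3/8) - ((1/24)*sqrt(303))*i, a' = (-3/8) + ((1/24)*sqrt(303))*i. At the order-2 pole a set g(u) = (u - a)^2*f(u) = [34/(15*(u + 2/5)**3)] / (u - a')^2.
Order-2 pole: residue = g'(a); g'((-3/8) - ((1/24)*sqrt(303))*i) = (600046875/38950081) - ((45688963275/397329776281)*sqrt(303))*i, so the residue is (600046875/38950081) - ((45688963275/397329776281)*sqrt(303))*i.
The factor u**2 + 3*u/4 + 2/3 splits as (u - a)(u - a') with a = (-3/8) + ((1/24)*sqrt(303))*i, a' = (-3/8) - ((1/24)*sqrt(303))*i. At the order-2 pole a set g(u) = (u - a)^2*f(u) = [34/(15*(u + 2/5)**3)] / (u - a')^2.
Order-2 pole: residue = g'(a); g'((-3/8) + ((1/24)*sqrt(303))*i) = (600046875/38950081) + ((45688963275/397329776281)*sqrt(303))*i, so the residue is (600046875/38950081) + ((45688963275/397329776281)*sqrt(303))*i.
List the singular points by increasing real part (a conjugate pair: the negative imaginary part first).


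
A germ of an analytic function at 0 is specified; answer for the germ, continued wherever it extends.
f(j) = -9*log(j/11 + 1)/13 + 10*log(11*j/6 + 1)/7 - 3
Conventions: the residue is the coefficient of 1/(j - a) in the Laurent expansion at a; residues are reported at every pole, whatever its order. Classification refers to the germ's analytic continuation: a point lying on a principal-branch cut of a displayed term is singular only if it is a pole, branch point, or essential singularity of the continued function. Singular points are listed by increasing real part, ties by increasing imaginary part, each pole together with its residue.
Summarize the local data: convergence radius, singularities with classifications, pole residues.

Branch term (-9/13)*log(1 - j/(-11)): its argument vanishes at j = -11, a logarithmic branch point, modulus 11.
Branch term (10/7)*log(1 - j/(-6/11)): its argument vanishes at j = -6/11, a logarithmic branch point, modulus 6/11.
The radius of convergence is the smallest modulus among the singular points: 6/11.
List the singular points by increasing real part (a conjugate pair: the negative imaginary part first).

Radius of convergence at 0: 6/11.
At -11: a logarithmic branch point.
At -6/11: a logarithmic branch point.


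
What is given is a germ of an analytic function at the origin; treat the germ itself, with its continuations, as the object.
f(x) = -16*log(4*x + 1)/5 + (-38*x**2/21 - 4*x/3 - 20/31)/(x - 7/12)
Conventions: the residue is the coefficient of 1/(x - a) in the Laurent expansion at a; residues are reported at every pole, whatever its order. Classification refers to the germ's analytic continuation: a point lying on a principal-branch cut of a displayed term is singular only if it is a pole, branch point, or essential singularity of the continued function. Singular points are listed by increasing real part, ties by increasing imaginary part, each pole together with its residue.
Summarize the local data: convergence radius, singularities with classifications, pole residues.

Radius of convergence at 0: 1/4.
At -1/4: a logarithmic branch point.
At 7/12: a pole of order 1; residue -13651/6696.

Denominator factor (x - 7/12): pole of order 1 at 7/12, modulus 7/12.
Branch term (-16/5)*log(1 - x/(-1/4)): its argument vanishes at x = -1/4, a logarithmic branch point, modulus 1/4.
The radius of convergence is the smallest modulus among the singular points: 1/4.
The branch term is analytic at 7/12 and contributes nothing to the residue; only the rational part matters.
At the order-1 pole 7/12 set g(x) = (x - (7/12))*(rational part) = -38*x**2/21 - 4*x/3 - 20/31.
Simple pole: residue = g(a) at a = 7/12, which is -13651/6696.
List the singular points by increasing real part (a conjugate pair: the negative imaginary part first).


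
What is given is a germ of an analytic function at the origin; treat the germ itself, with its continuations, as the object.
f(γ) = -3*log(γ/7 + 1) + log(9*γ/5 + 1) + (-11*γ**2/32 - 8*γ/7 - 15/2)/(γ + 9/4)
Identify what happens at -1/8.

Denominator factors: γ + 9/4 = 17/8 at γ = -1/8 — none vanishes.
Branch term log(1 - γ/(-5/9)): argument at -1/8 is 31/40, nonzero, so -1/8 is not its branch point (a point on a principal cut is still regular for the continued germ).
Branch term log(1 - γ/(-7)): argument at -1/8 is 55/56, nonzero, so -1/8 is not its branch point (a point on a principal cut is still regular for the continued germ).
So the germ continues analytically to -1/8.

The point is a regular point.


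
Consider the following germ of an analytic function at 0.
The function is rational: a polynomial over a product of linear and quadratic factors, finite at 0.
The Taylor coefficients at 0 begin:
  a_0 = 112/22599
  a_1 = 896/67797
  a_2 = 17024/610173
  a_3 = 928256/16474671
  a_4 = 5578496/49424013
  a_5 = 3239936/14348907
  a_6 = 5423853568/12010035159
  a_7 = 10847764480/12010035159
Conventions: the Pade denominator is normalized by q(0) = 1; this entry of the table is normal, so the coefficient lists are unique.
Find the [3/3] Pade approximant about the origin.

The Pade approximant has numerator coefficients [112/22599, 28784/44090649, 3136/44090649, 224/44090649]; denominator coefficients [1, -14837/5853, 60292/52677, -212438/1422279].

Taylor coefficients needed (read off): a_0 = 112/22599, a_1 = 896/67797, a_2 = 17024/610173, a_3 = 928256/16474671, a_4 = 5578496/49424013, a_5 = 3239936/14348907, a_6 = 5423853568/12010035159.
Write the denominator as Q(ζ) = 1 + q1*ζ + q2*ζ^2 + q3*ζ^3. Requiring Q*f - P = O(ζ^7) with deg P <= 3 kills the coefficients of ζ^4..ζ^6 in Q*f:
  ζ^4: a_4 + q1*a_3 + q2*a_2 + q3*a_1 = 0, i.e. 5578496/49424013 + (928256/16474671)*q1 + (17024/610173)*q2 + (896/67797)*q3 = 0.
  ζ^5: a_5 + q1*a_4 + q2*a_3 + q3*a_2 = 0, i.e. 3239936/14348907 + (5578496/49424013)*q1 + (928256/16474671)*q2 + (17024/610173)*q3 = 0.
  ζ^6: a_6 + q1*a_5 + q2*a_4 + q3*a_3 = 0, i.e. 5423853568/12010035159 + (3239936/14348907)*q1 + (5578496/49424013)*q2 + (928256/16474671)*q3 = 0.
Solving this linear system: q1 = -14837/5853, q2 = 60292/52677, q3 = -212438/1422279.
The numerator is Q*f truncated at degree 3: P0 = a_0 = 112/22599; P1 = a_1 + q1*a_0 = 28784/44090649; P2 = a_2 + q1*a_1 + q2*a_0 = 3136/44090649; P3 = a_3 + q1*a_2 + q2*a_1 + q3*a_0 = 224/44090649.


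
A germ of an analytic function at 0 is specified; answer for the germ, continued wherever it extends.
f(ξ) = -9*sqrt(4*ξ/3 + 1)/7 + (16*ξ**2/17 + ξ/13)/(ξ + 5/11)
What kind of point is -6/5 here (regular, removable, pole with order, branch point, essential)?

The point is a regular point.

Denominator factors: ξ + 5/11 = -41/55 at ξ = -6/5 — none vanishes.
Branch term sqrt(1 - ξ/(-3/4)): argument at -6/5 is -3/5, nonzero, so -6/5 is not its branch point (a point on a principal cut is still regular for the continued germ).
So the germ continues analytically to -6/5.


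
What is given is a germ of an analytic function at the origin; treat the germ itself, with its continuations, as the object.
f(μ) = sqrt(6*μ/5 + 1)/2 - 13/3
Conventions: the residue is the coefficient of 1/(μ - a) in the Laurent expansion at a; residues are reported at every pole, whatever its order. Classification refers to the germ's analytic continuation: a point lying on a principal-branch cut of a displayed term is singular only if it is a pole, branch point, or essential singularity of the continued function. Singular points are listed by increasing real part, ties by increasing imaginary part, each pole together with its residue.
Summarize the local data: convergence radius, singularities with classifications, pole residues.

Radius of convergence at 0: 5/6.
At -5/6: an algebraic (square-root) branch point.

Branch term (1/2)*sqrt(1 - μ/(-5/6)): its argument vanishes at μ = -5/6, a square-root branch point, modulus 5/6.
The radius of convergence is the smallest modulus among the singular points: 5/6.


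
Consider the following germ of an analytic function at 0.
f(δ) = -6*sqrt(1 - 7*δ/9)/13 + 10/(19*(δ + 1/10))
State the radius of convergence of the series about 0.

Denominator factor (δ + 1/10): pole of order 1 at -1/10, modulus 1/10.
Branch term (-6/13)*sqrt(1 - δ/(9/7)): its argument vanishes at δ = 9/7, a square-root branch point, modulus 9/7.
The radius of convergence is the smallest modulus among the singular points: 1/10.

The radius of convergence is 1/10.


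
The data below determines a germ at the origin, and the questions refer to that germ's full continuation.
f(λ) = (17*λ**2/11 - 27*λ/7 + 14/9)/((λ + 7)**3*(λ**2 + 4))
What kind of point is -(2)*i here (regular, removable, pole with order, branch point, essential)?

The point is a pole of order 1.

The denominator factor λ**2 + 4 vanishes at -(2)*i and appears to the power 1; the numerator there equals (-458/99) + (54/7)*i, nonzero, and no other factor vanishes.
Hence a pole whose order is the multiplicity, 1.


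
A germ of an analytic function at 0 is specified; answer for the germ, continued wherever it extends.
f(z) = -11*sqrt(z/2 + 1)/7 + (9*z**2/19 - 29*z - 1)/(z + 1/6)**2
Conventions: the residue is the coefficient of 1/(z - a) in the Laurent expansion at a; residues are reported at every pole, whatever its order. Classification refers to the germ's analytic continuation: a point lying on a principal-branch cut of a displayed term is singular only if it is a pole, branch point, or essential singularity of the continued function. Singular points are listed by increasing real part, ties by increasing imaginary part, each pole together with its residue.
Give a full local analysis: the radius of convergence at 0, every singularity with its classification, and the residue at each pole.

Radius of convergence at 0: 1/6.
At -2: an algebraic (square-root) branch point.
At -1/6: a pole of order 2; residue -554/19.

Denominator factor (z + 1/6)^2: pole of order 2 at -1/6, modulus 1/6.
Branch term (-11/7)*sqrt(1 - z/(-2)): its argument vanishes at z = -2, a square-root branch point, modulus 2.
The radius of convergence is the smallest modulus among the singular points: 1/6.
The branch term is analytic at -1/6 and contributes nothing to the residue; only the rational part matters.
At the order-2 pole -1/6 set g(z) = (z - (-1/6))^2*(rational part) = 9*z**2/19 - 29*z - 1.
Order-2 pole: residue = g'(a); g'(-1/6) = -554/19, so the residue is -554/19.
List the singular points by increasing real part (a conjugate pair: the negative imaginary part first).


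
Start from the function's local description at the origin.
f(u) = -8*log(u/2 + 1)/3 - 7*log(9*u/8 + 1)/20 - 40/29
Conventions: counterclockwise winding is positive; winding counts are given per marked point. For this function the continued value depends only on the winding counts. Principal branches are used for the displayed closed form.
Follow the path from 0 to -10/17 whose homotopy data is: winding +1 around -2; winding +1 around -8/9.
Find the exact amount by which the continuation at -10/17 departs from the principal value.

Continued minus principal equals -(181/30)*pi*i.

The rational part is single-valued and drops out of the difference; each branch term changes only by its own monodromy.
(-8/3)*log(1 - u/(-2)): each positive loop around -2 adds 2*pi*i to the log, so winding +1 contributes (-8/3)*(1)*2*pi*i = -(16/3)*pi*i.
(-7/20)*log(1 - u/(-8/9)): each positive loop around -8/9 adds 2*pi*i to the log, so winding +1 contributes (-7/20)*(1)*2*pi*i = -(7/10)*pi*i.
Summing the contributions at u = -10/17 gives -(181/30)*pi*i.


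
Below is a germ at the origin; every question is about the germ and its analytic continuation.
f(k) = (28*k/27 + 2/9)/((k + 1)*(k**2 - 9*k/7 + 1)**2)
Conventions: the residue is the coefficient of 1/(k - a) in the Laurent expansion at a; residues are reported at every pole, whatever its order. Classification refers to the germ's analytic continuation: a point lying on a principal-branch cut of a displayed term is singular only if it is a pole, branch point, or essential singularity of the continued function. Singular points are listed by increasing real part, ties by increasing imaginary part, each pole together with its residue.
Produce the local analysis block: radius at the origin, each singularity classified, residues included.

Denominator factor (k + 1): pole of order 1 at -1, modulus 1.
Denominator factor (k**2 - 9*k/7 + 1)^2: discriminant -115/49, complex-conjugate roots (9/14) + ((1/14)*sqrt(115))*i and (9/14) - ((1/14)*sqrt(115))*i; poles of order 2, moduli 1 and 1.
The radius of convergence is the smallest modulus among the singular points: 1.
At the order-1 pole -1 set g(k) = (k - (-1))*f(k) = (28*k/27 + 2/9)/(k**2 - 9*k/7 + 1)**2.
Simple pole: residue = g(a) at a = -1, which is -1078/14283.
The factor k**2 - 9*k/7 + 1 splits as (k - a)(k - a') with a = (9/14) - ((1/14)*sqrt(115))*i, a' = (9/14) + ((1/14)*sqrt(115))*i. At the order-2 pole a set g(k) = (k - a)^2*f(k) = [(28*k/27 + 2/9)/(k + 1)] / (k - a')^2.
Order-2 pole: residue = g'(a); g'((9/14) - ((1/14)*sqrt(115))*i) = (539/14283) + ((2989/119025)*sqrt(115))*i, so the residue is (539/14283) + ((2989/119025)*sqrt(115))*i.
The factor k**2 - 9*k/7 + 1 splits as (k - a)(k - a') with a = (9/14) + ((1/14)*sqrt(115))*i, a' = (9/14) - ((1/14)*sqrt(115))*i. At the order-2 pole a set g(k) = (k - a)^2*f(k) = [(28*k/27 + 2/9)/(k + 1)] / (k - a')^2.
Order-2 pole: residue = g'(a); g'((9/14) + ((1/14)*sqrt(115))*i) = (539/14283) - ((2989/119025)*sqrt(115))*i, so the residue is (539/14283) - ((2989/119025)*sqrt(115))*i.
List the singular points by increasing real part (a conjugate pair: the negative imaginary part first).

Radius of convergence at 0: 1.
At -1: a pole of order 1; residue -1078/14283.
At (9/14) - ((1/14)*sqrt(115))*i: a pole of order 2; residue (539/14283) + ((2989/119025)*sqrt(115))*i.
At (9/14) + ((1/14)*sqrt(115))*i: a pole of order 2; residue (539/14283) - ((2989/119025)*sqrt(115))*i.


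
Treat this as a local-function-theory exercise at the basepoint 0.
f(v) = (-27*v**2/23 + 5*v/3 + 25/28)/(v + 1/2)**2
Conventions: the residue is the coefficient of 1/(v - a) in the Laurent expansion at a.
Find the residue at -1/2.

At the order-2 pole -1/2 set g(v) = (v - (-1/2))^2*f(v) = -27*v**2/23 + 5*v/3 + 25/28.
Order-2 pole: residue = g'(a); g'(-1/2) = 196/69, so the residue is 196/69.

The residue is 196/69.


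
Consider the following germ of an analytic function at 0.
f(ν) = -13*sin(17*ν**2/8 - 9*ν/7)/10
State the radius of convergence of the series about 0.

The factor -sin(17*ν**2/8 - 9*ν/7) is entire and contributes no finite singular point.
The polynomial part has no poles.
No finite singular points: the Taylor series at 0 converges everywhere.

The radius of convergence is infinite.


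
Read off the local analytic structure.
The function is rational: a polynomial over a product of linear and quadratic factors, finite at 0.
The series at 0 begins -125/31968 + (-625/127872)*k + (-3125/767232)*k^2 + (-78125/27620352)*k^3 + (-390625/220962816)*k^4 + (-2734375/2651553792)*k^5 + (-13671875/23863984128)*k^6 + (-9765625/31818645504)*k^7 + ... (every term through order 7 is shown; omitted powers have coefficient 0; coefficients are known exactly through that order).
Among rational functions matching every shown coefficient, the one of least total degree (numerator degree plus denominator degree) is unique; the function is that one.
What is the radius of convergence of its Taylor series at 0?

The radius of convergence is 12/5.

No rational of total degree below 3 reproduces all 8 coefficients; solving the [0/3] Pade equations on them gives f(k) = 2/(37*(k - 12/5)**3), whose expansion matches every shown term.
Denominator factor (k - 12/5)^3: pole of order 3 at 12/5, modulus 12/5.
The radius of convergence is the smallest modulus among the singular points: 12/5.


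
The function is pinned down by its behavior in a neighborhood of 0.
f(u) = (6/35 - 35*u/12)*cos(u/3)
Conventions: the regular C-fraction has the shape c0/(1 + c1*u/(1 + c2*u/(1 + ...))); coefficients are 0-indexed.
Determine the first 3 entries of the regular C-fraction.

Taylor coefficients (expand at 0): a_0 = 6/35, a_1 = -35/12, a_2 = -1/105.
c0 = a_0 = 6/35. Peel one level at a time: if S = 1 + c*u/S' with S'(0) = 1, then c is the u-coefficient of S and S' = c*u/(S - 1).
S_1 = c0/f = 1 + (1225/72)*u + (1500913/5184)*u^2 + ...; c1 = 1225/72.
S_2 = c1*u/(S_1 - 1) = 1 + (-1500913/88200)*u + ...; c2 = -1500913/88200.

The regular C-fraction coefficients are [6/35, 1225/72, -1500913/88200].
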